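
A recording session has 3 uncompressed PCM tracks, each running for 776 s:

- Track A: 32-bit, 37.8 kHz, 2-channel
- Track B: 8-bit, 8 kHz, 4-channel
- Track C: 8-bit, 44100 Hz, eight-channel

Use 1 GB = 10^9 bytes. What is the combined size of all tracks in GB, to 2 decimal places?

Track A: 37,800 × 776 × 4 × 2 = 234,662,400 bytes.
Track B: 8,000 × 776 × 1 × 4 = 24,832,000 bytes.
Track C: 44,100 × 776 × 1 × 8 = 273,772,800 bytes.
Total = 533,267,200 bytes = 0.53 GB.

0.53 GB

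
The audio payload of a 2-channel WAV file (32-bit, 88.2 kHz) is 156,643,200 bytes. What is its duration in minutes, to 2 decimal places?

3.70 minutes

Byte rate = 88,200 × 4 × 2 = 705,600 bytes/s.
Duration = 156,643,200 / 705,600 = 222 s.
222 s / 60 = 3.70 minutes.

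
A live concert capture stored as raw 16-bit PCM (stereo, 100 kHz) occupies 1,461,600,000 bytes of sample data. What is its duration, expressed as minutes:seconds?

60:54

Byte rate = 100,000 × 2 × 2 = 400,000 bytes/s.
Duration = 1,461,600,000 / 400,000 = 3,654 s.
3,654 s = 60:54.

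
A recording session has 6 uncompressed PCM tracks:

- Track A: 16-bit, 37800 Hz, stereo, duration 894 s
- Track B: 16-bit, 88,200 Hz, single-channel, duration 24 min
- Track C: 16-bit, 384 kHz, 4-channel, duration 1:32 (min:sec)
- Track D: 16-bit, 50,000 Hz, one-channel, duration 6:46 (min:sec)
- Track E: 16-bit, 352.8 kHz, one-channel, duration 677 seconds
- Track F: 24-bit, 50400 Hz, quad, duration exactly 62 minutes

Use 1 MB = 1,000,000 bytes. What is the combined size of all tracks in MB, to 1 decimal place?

Track A: 37,800 × 894 × 2 × 2 = 135,172,800 bytes.
Track B: 24 min = 1,440 s; 88,200 × 1,440 × 2 × 1 = 254,016,000 bytes.
Track C: 1:32 (min:sec) = 92 s; 384,000 × 92 × 2 × 4 = 282,624,000 bytes.
Track D: 6:46 (min:sec) = 406 s; 50,000 × 406 × 2 × 1 = 40,600,000 bytes.
Track E: 352,800 × 677 × 2 × 1 = 477,691,200 bytes.
Track F: exactly 62 minutes = 3,720 s; 50,400 × 3,720 × 3 × 4 = 2,249,856,000 bytes.
Total = 3,439,960,000 bytes = 3440.0 MB.

3440.0 MB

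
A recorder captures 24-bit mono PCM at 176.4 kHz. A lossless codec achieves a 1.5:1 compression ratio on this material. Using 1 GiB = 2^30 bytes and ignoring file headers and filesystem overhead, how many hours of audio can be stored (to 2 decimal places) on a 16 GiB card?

13.53 hours

Uncompressed byte rate = 176,400 × 3 × 1 = 529,200 bytes/s.
After 1.5:1 compression, effective rate ≈ 352800 bytes/s.
Capacity = 16 × 1,073,741,824 = 17,179,869,184 bytes.
17,179,869,184 / effective rate ≈ 48695.77 s → 13.53 hours.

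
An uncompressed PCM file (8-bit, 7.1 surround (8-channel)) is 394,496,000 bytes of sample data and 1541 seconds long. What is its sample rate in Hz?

32,000 Hz

Bytes = sample_rate × seconds × bytes_per_sample × channels.
sample_rate = 394,496,000 / (1,541 × 1 × 8) = 394,496,000 / 12,328 = 32,000 Hz.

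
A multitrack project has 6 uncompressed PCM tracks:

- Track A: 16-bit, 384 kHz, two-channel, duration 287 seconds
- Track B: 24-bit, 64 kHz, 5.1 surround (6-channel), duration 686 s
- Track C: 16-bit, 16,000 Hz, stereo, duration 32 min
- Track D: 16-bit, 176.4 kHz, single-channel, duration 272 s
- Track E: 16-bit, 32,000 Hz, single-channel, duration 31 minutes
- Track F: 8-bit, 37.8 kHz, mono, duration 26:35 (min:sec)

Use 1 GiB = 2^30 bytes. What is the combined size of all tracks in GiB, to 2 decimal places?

Track A: 384,000 × 287 × 2 × 2 = 440,832,000 bytes.
Track B: 64,000 × 686 × 3 × 6 = 790,272,000 bytes.
Track C: 32 min = 1,920 s; 16,000 × 1,920 × 2 × 2 = 122,880,000 bytes.
Track D: 176,400 × 272 × 2 × 1 = 95,961,600 bytes.
Track E: 31 minutes = 1,860 s; 32,000 × 1,860 × 2 × 1 = 119,040,000 bytes.
Track F: 26:35 (min:sec) = 1,595 s; 37,800 × 1,595 × 1 × 1 = 60,291,000 bytes.
Total = 1,629,276,600 bytes = 1.52 GiB.

1.52 GiB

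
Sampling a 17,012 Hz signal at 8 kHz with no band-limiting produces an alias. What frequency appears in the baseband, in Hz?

1,012 Hz

Nyquist = 8,000/2 = 4,000 Hz; 17,012 Hz exceeds it.
Alias = |17,012 − 2×8,000| = |17,012 − 16,000| = 1,012 Hz.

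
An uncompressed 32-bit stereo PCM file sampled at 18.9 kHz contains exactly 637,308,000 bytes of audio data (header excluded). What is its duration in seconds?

Byte rate = 18,900 × 4 × 2 = 151,200 bytes/s.
Duration = 637,308,000 / 151,200 = 4,215 s.

4,215 seconds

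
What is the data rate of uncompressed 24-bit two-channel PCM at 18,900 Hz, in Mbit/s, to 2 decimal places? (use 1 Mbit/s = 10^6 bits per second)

0.91 Mbit/s

Bit rate = 18,900 × 24 × 2 = 907,200 bits/s.
= 0.91 Mbit/s.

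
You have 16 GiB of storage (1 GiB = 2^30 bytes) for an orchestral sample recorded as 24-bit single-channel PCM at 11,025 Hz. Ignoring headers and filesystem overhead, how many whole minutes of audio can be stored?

Uncompressed byte rate = 11,025 × 3 × 1 = 33,075 bytes/s.
Capacity = 16 × 1,073,741,824 = 17,179,869,184 bytes.
17,179,869,184 / 33,075 ≈ 519421.59 s → 8,657 minutes.

8,657 minutes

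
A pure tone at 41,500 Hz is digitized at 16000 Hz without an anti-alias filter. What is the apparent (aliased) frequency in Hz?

6,500 Hz

Nyquist = 16,000/2 = 8,000 Hz; 41,500 Hz exceeds it.
Alias = |41,500 − 3×16,000| = |41,500 − 48,000| = 6,500 Hz.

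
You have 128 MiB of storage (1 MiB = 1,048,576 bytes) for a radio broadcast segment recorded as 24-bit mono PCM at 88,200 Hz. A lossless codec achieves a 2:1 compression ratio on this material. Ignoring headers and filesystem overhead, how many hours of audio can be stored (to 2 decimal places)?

0.28 hours

Uncompressed byte rate = 88,200 × 3 × 1 = 264,600 bytes/s.
After 2:1 compression, effective rate ≈ 132300 bytes/s.
Capacity = 128 × 1,048,576 = 134,217,728 bytes.
134,217,728 / effective rate ≈ 1014.5 s → 0.28 hours.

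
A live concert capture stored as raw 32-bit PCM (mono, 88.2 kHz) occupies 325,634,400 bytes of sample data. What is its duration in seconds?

923 seconds

Byte rate = 88,200 × 4 × 1 = 352,800 bytes/s.
Duration = 325,634,400 / 352,800 = 923 s.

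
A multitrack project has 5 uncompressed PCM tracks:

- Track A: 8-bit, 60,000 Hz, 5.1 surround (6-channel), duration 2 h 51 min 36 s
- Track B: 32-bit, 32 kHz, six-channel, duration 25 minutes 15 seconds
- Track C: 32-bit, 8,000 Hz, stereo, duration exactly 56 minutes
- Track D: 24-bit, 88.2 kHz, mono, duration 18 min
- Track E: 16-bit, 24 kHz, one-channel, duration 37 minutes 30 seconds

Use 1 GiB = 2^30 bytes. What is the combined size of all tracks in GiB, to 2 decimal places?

5.10 GiB

Track A: 2 h 51 min 36 s = 10,296 s; 60,000 × 10,296 × 1 × 6 = 3,706,560,000 bytes.
Track B: 25 minutes 15 seconds = 1,515 s; 32,000 × 1,515 × 4 × 6 = 1,163,520,000 bytes.
Track C: exactly 56 minutes = 3,360 s; 8,000 × 3,360 × 4 × 2 = 215,040,000 bytes.
Track D: 18 min = 1,080 s; 88,200 × 1,080 × 3 × 1 = 285,768,000 bytes.
Track E: 37 minutes 30 seconds = 2,250 s; 24,000 × 2,250 × 2 × 1 = 108,000,000 bytes.
Total = 5,478,888,000 bytes = 5.10 GiB.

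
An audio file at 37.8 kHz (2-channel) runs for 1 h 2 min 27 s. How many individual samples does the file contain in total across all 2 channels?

283,273,200 samples

1 h 2 min 27 s = 3,747 s.
37,800 × 3,747 s × 2 ch = 283,273,200 samples.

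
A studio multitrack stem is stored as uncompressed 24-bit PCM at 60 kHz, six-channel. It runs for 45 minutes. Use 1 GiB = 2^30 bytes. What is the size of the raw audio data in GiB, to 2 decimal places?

2.72 GiB

Duration = 45 minutes = 2,700 s.
Bytes = 60,000 samples/s × 2,700 s × 3 bytes/sample × 6 ch = 2,916,000,000 bytes.
2,916,000,000 / 1,073,741,824 = 2.72 GiB.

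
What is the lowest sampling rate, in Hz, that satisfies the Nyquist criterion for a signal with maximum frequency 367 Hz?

Minimum sample rate = 2 × 367 Hz = 734 Hz.

734 Hz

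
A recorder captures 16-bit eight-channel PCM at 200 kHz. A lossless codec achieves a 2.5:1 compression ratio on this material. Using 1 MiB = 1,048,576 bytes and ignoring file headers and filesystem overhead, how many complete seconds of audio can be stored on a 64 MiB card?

52 seconds

Uncompressed byte rate = 200,000 × 2 × 8 = 3,200,000 bytes/s.
After 2.5:1 compression, effective rate ≈ 1280000 bytes/s.
Capacity = 64 × 1,048,576 = 67,108,864 bytes.
67,108,864 / effective rate ≈ 52.43 s → 52 seconds.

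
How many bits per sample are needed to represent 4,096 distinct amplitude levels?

log2(4,096) = 12.

12 bits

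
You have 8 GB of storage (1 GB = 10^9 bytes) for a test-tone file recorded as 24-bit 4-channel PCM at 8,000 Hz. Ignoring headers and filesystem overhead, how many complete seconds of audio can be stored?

Uncompressed byte rate = 8,000 × 3 × 4 = 96,000 bytes/s.
Capacity = 8 × 1,000,000,000 = 8,000,000,000 bytes.
8,000,000,000 / 96,000 ≈ 83333.33 s → 83,333 seconds.

83,333 seconds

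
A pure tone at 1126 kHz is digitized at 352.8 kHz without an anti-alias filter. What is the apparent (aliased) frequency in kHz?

Nyquist = 352,800/2 = 176,400 Hz; 1,126,000 Hz exceeds it.
Alias = |1,126,000 − 3×352,800| = |1,126,000 − 1,058,400| = 67,600 Hz = 67.6 kHz.

67.6 kHz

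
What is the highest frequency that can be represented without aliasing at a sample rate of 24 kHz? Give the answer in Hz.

12,000 Hz

Nyquist frequency = sample rate / 2 = 24,000 / 2 = 12,000 Hz.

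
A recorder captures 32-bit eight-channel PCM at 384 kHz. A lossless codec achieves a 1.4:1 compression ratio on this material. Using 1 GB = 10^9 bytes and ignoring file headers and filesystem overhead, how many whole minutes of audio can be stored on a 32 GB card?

60 minutes

Uncompressed byte rate = 384,000 × 4 × 8 = 12,288,000 bytes/s.
After 1.4:1 compression, effective rate ≈ 8777142.86 bytes/s.
Capacity = 32 × 1,000,000,000 = 32,000,000,000 bytes.
32,000,000,000 / effective rate ≈ 3645.83 s → 60 minutes.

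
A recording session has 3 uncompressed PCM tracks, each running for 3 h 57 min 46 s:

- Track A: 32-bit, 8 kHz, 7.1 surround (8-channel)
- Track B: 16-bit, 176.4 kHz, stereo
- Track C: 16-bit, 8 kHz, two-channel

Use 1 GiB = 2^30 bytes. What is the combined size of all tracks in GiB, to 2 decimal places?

13.20 GiB

3 h 57 min 46 s = 14,266 s.
Track A: 8,000 × 14,266 × 4 × 8 = 3,652,096,000 bytes.
Track B: 176,400 × 14,266 × 2 × 2 = 10,066,089,600 bytes.
Track C: 8,000 × 14,266 × 2 × 2 = 456,512,000 bytes.
Total = 14,174,697,600 bytes = 13.20 GiB.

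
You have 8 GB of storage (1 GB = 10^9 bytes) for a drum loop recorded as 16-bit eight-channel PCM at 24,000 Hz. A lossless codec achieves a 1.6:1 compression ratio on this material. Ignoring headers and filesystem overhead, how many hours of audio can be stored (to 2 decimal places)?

9.26 hours

Uncompressed byte rate = 24,000 × 2 × 8 = 384,000 bytes/s.
After 1.6:1 compression, effective rate ≈ 240000 bytes/s.
Capacity = 8 × 1,000,000,000 = 8,000,000,000 bytes.
8,000,000,000 / effective rate ≈ 33333.33 s → 9.26 hours.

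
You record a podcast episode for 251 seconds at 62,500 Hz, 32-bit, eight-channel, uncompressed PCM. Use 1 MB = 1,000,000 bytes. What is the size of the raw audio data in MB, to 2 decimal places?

502.00 MB

Bytes = 62,500 samples/s × 251 s × 4 bytes/sample × 8 ch = 502,000,000 bytes.
502,000,000 / 1,000,000 = 502.00 MB.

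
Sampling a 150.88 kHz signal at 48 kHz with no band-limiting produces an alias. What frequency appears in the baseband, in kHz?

Nyquist = 48,000/2 = 24,000 Hz; 150,880 Hz exceeds it.
Alias = |150,880 − 3×48,000| = |150,880 − 144,000| = 6,880 Hz = 6.88 kHz.

6.88 kHz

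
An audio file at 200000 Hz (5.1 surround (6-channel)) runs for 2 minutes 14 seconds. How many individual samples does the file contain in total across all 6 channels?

160,800,000 samples

2 minutes 14 seconds = 134 s.
200,000 × 134 s × 6 ch = 160,800,000 samples.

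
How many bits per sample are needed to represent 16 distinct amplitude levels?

log2(16) = 4.

4 bits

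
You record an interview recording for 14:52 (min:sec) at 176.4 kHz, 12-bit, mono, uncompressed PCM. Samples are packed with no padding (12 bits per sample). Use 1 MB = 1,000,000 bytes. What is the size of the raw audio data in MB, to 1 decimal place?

236.0 MB

Duration = 14:52 (min:sec) = 892 s.
Bits = 176,400 × 892 × 12 × 1 = 1,888,185,600 bits = 236,023,200 bytes.
236,023,200 / 1,000,000 = 236.0 MB.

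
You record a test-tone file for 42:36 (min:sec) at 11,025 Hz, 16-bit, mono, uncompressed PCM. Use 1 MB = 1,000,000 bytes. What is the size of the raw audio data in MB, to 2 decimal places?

56.36 MB

Duration = 42:36 (min:sec) = 2,556 s.
Bytes = 11,025 samples/s × 2,556 s × 2 bytes/sample × 1 ch = 56,359,800 bytes.
56,359,800 / 1,000,000 = 56.36 MB.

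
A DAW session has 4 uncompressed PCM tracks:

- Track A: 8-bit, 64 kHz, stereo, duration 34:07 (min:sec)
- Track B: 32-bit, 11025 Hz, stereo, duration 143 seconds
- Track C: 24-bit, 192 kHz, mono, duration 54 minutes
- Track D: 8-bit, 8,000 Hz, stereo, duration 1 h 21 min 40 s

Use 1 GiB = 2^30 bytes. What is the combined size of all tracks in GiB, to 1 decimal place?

Track A: 34:07 (min:sec) = 2,047 s; 64,000 × 2,047 × 1 × 2 = 262,016,000 bytes.
Track B: 11,025 × 143 × 4 × 2 = 12,612,600 bytes.
Track C: 54 minutes = 3,240 s; 192,000 × 3,240 × 3 × 1 = 1,866,240,000 bytes.
Track D: 1 h 21 min 40 s = 4,900 s; 8,000 × 4,900 × 1 × 2 = 78,400,000 bytes.
Total = 2,219,268,600 bytes = 2.1 GiB.

2.1 GiB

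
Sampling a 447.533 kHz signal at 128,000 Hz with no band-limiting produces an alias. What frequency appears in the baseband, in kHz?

Nyquist = 128,000/2 = 64,000 Hz; 447,533 Hz exceeds it.
Alias = |447,533 − 3×128,000| = |447,533 − 384,000| = 63,533 Hz = 63.533 kHz.

63.533 kHz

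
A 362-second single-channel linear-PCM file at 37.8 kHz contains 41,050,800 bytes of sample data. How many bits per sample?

Bytes per sample = 41,050,800 / (37,800 × 362 × 1) = 41,050,800 / 13,683,600 = 3.
Bit depth = 3 × 8 = 24 bits.

24 bits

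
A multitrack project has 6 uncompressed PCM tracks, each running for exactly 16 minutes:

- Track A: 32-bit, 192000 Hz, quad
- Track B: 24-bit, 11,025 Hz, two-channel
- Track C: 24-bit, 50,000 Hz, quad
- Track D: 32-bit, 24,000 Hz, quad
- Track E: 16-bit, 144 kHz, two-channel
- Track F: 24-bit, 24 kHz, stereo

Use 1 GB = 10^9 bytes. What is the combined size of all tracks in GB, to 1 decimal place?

exactly 16 minutes = 960 s.
Track A: 192,000 × 960 × 4 × 4 = 2,949,120,000 bytes.
Track B: 11,025 × 960 × 3 × 2 = 63,504,000 bytes.
Track C: 50,000 × 960 × 3 × 4 = 576,000,000 bytes.
Track D: 24,000 × 960 × 4 × 4 = 368,640,000 bytes.
Track E: 144,000 × 960 × 2 × 2 = 552,960,000 bytes.
Track F: 24,000 × 960 × 3 × 2 = 138,240,000 bytes.
Total = 4,648,464,000 bytes = 4.6 GB.

4.6 GB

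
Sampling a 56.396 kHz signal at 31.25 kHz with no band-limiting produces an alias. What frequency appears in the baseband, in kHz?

6.104 kHz

Nyquist = 31,250/2 = 15,625 Hz; 56,396 Hz exceeds it.
Alias = |56,396 − 2×31,250| = |56,396 − 62,500| = 6,104 Hz = 6.104 kHz.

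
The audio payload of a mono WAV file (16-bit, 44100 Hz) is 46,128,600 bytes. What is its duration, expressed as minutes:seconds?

8:43

Byte rate = 44,100 × 2 × 1 = 88,200 bytes/s.
Duration = 46,128,600 / 88,200 = 523 s.
523 s = 8:43.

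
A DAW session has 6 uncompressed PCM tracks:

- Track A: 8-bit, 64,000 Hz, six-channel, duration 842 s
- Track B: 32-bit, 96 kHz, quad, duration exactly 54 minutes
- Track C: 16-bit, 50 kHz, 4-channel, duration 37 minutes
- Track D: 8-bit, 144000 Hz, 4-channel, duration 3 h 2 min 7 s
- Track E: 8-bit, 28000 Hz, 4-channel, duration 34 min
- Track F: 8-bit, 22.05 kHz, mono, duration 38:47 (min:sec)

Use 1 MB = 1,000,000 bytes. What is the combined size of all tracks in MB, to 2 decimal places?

12761.71 MB

Track A: 64,000 × 842 × 1 × 6 = 323,328,000 bytes.
Track B: exactly 54 minutes = 3,240 s; 96,000 × 3,240 × 4 × 4 = 4,976,640,000 bytes.
Track C: 37 minutes = 2,220 s; 50,000 × 2,220 × 2 × 4 = 888,000,000 bytes.
Track D: 3 h 2 min 7 s = 10,927 s; 144,000 × 10,927 × 1 × 4 = 6,293,952,000 bytes.
Track E: 34 min = 2,040 s; 28,000 × 2,040 × 1 × 4 = 228,480,000 bytes.
Track F: 38:47 (min:sec) = 2,327 s; 22,050 × 2,327 × 1 × 1 = 51,310,350 bytes.
Total = 12,761,710,350 bytes = 12761.71 MB.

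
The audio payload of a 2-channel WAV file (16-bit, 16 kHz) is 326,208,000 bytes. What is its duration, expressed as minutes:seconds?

84:57

Byte rate = 16,000 × 2 × 2 = 64,000 bytes/s.
Duration = 326,208,000 / 64,000 = 5,097 s.
5,097 s = 84:57.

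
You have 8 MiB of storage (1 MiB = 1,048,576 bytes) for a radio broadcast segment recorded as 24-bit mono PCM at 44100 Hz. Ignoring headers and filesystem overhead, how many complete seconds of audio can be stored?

Uncompressed byte rate = 44,100 × 3 × 1 = 132,300 bytes/s.
Capacity = 8 × 1,048,576 = 8,388,608 bytes.
8,388,608 / 132,300 ≈ 63.41 s → 63 seconds.

63 seconds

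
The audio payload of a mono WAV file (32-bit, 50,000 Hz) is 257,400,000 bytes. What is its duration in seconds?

1,287 seconds

Byte rate = 50,000 × 4 × 1 = 200,000 bytes/s.
Duration = 257,400,000 / 200,000 = 1,287 s.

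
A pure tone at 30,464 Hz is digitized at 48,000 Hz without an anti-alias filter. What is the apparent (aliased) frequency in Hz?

17,536 Hz

Nyquist = 48,000/2 = 24,000 Hz; 30,464 Hz exceeds it.
Alias = |30,464 − 1×48,000| = |30,464 − 48,000| = 17,536 Hz.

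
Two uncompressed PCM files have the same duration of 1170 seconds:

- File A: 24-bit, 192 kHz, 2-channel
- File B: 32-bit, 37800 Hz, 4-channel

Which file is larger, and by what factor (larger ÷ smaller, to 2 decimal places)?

File A: 192,000 × 3 × 2 = 1,152,000 bytes/s.
File B: 37,800 × 4 × 4 = 604,800 bytes/s.
File A is larger; ratio = 1,347,840,000 / 707,616,000 = 1.90.

File A, by a factor of 1.90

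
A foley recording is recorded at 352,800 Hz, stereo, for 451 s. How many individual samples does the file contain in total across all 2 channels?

318,225,600 samples

352,800 × 451 s × 2 ch = 318,225,600 samples.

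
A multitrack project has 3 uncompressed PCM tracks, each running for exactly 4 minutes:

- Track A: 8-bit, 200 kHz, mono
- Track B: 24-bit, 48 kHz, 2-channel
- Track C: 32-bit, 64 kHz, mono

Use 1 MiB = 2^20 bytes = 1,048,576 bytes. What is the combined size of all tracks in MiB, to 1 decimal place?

170.3 MiB

exactly 4 minutes = 240 s.
Track A: 200,000 × 240 × 1 × 1 = 48,000,000 bytes.
Track B: 48,000 × 240 × 3 × 2 = 69,120,000 bytes.
Track C: 64,000 × 240 × 4 × 1 = 61,440,000 bytes.
Total = 178,560,000 bytes = 170.3 MiB.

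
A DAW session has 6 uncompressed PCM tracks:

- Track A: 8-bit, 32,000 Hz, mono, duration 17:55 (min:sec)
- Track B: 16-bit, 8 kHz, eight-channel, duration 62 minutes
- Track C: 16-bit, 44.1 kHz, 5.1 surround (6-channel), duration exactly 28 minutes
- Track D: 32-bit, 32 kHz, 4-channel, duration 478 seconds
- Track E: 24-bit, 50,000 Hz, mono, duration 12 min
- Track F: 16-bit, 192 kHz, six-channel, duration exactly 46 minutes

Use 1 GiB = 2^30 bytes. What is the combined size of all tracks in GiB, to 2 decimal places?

7.55 GiB

Track A: 17:55 (min:sec) = 1,075 s; 32,000 × 1,075 × 1 × 1 = 34,400,000 bytes.
Track B: 62 minutes = 3,720 s; 8,000 × 3,720 × 2 × 8 = 476,160,000 bytes.
Track C: exactly 28 minutes = 1,680 s; 44,100 × 1,680 × 2 × 6 = 889,056,000 bytes.
Track D: 32,000 × 478 × 4 × 4 = 244,736,000 bytes.
Track E: 12 min = 720 s; 50,000 × 720 × 3 × 1 = 108,000,000 bytes.
Track F: exactly 46 minutes = 2,760 s; 192,000 × 2,760 × 2 × 6 = 6,359,040,000 bytes.
Total = 8,111,392,000 bytes = 7.55 GiB.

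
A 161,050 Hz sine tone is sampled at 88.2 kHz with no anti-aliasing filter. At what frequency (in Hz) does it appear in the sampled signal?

Nyquist = 88,200/2 = 44,100 Hz; 161,050 Hz exceeds it.
Alias = |161,050 − 2×88,200| = |161,050 − 176,400| = 15,350 Hz.

15,350 Hz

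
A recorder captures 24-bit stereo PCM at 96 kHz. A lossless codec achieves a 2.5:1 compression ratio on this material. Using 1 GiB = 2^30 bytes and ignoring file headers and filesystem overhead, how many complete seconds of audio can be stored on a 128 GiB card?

Uncompressed byte rate = 96,000 × 3 × 2 = 576,000 bytes/s.
After 2.5:1 compression, effective rate ≈ 230400 bytes/s.
Capacity = 128 × 1,073,741,824 = 137,438,953,472 bytes.
137,438,953,472 / effective rate ≈ 596523.24 s → 596,523 seconds.

596,523 seconds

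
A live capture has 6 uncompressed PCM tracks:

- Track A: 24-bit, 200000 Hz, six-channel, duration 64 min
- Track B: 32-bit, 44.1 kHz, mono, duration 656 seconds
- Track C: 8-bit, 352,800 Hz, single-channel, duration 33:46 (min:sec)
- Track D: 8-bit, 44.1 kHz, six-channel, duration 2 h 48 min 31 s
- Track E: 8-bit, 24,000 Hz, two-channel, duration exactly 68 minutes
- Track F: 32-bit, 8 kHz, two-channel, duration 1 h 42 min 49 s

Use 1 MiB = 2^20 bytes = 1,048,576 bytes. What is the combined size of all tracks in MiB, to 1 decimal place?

17090.3 MiB

Track A: 64 min = 3,840 s; 200,000 × 3,840 × 3 × 6 = 13,824,000,000 bytes.
Track B: 44,100 × 656 × 4 × 1 = 115,718,400 bytes.
Track C: 33:46 (min:sec) = 2,026 s; 352,800 × 2,026 × 1 × 1 = 714,772,800 bytes.
Track D: 2 h 48 min 31 s = 10,111 s; 44,100 × 10,111 × 1 × 6 = 2,675,370,600 bytes.
Track E: exactly 68 minutes = 4,080 s; 24,000 × 4,080 × 1 × 2 = 195,840,000 bytes.
Track F: 1 h 42 min 49 s = 6,169 s; 8,000 × 6,169 × 4 × 2 = 394,816,000 bytes.
Total = 17,920,517,800 bytes = 17090.3 MiB.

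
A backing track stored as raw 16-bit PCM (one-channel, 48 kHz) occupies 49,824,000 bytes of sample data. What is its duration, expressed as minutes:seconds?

Byte rate = 48,000 × 2 × 1 = 96,000 bytes/s.
Duration = 49,824,000 / 96,000 = 519 s.
519 s = 8:39.

8:39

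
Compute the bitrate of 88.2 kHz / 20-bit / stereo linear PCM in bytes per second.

441,000 bytes/s

Bit rate = 88,200 × 20 × 2 = 3,528,000 bits/s.
3,528,000 / 8 = 441,000 bytes/s.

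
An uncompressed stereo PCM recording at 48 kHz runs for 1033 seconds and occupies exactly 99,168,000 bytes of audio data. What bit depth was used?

Bytes per sample = 99,168,000 / (48,000 × 1,033 × 2) = 99,168,000 / 99,168,000 = 1.
Bit depth = 1 × 8 = 8 bits.

8 bits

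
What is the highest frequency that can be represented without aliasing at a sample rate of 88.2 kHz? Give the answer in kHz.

Nyquist frequency = sample rate / 2 = 88,200 / 2 = 44.1 kHz.

44.1 kHz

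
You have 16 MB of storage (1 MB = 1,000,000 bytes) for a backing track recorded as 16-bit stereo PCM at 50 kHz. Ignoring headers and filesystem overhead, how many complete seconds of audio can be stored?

Uncompressed byte rate = 50,000 × 2 × 2 = 200,000 bytes/s.
Capacity = 16 × 1,000,000 = 16,000,000 bytes.
16,000,000 / 200,000 ≈ 80 s → 80 seconds.

80 seconds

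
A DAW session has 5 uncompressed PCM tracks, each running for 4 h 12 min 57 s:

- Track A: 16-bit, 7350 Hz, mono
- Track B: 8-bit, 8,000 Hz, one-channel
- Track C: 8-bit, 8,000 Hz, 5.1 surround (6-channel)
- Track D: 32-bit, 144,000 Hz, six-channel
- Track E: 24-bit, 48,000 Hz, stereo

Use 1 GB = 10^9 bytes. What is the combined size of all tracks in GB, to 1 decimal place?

57.9 GB

4 h 12 min 57 s = 15,177 s.
Track A: 7,350 × 15,177 × 2 × 1 = 223,101,900 bytes.
Track B: 8,000 × 15,177 × 1 × 1 = 121,416,000 bytes.
Track C: 8,000 × 15,177 × 1 × 6 = 728,496,000 bytes.
Track D: 144,000 × 15,177 × 4 × 6 = 52,451,712,000 bytes.
Track E: 48,000 × 15,177 × 3 × 2 = 4,370,976,000 bytes.
Total = 57,895,701,900 bytes = 57.9 GB.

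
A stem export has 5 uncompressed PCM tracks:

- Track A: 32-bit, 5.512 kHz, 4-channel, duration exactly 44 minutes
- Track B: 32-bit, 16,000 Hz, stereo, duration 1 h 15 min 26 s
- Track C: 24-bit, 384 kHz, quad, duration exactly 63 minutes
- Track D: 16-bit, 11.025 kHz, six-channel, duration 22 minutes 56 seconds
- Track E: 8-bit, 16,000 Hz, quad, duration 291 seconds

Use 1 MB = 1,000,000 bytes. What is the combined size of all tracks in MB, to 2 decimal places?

Track A: exactly 44 minutes = 2,640 s; 5,512 × 2,640 × 4 × 4 = 232,826,880 bytes.
Track B: 1 h 15 min 26 s = 4,526 s; 16,000 × 4,526 × 4 × 2 = 579,328,000 bytes.
Track C: exactly 63 minutes = 3,780 s; 384,000 × 3,780 × 3 × 4 = 17,418,240,000 bytes.
Track D: 22 minutes 56 seconds = 1,376 s; 11,025 × 1,376 × 2 × 6 = 182,044,800 bytes.
Track E: 16,000 × 291 × 1 × 4 = 18,624,000 bytes.
Total = 18,431,063,680 bytes = 18431.06 MB.

18431.06 MB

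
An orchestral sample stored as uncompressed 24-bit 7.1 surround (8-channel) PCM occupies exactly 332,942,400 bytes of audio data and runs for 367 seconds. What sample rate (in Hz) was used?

37,800 Hz

Bytes = sample_rate × seconds × bytes_per_sample × channels.
sample_rate = 332,942,400 / (367 × 3 × 8) = 332,942,400 / 8,808 = 37,800 Hz.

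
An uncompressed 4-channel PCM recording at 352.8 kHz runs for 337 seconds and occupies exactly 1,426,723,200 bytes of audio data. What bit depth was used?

24 bits

Bytes per sample = 1,426,723,200 / (352,800 × 337 × 4) = 1,426,723,200 / 475,574,400 = 3.
Bit depth = 3 × 8 = 24 bits.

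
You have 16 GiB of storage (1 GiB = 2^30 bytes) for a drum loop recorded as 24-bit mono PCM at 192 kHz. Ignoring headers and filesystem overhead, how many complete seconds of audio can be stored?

Uncompressed byte rate = 192,000 × 3 × 1 = 576,000 bytes/s.
Capacity = 16 × 1,073,741,824 = 17,179,869,184 bytes.
17,179,869,184 / 576,000 ≈ 29826.16 s → 29,826 seconds.

29,826 seconds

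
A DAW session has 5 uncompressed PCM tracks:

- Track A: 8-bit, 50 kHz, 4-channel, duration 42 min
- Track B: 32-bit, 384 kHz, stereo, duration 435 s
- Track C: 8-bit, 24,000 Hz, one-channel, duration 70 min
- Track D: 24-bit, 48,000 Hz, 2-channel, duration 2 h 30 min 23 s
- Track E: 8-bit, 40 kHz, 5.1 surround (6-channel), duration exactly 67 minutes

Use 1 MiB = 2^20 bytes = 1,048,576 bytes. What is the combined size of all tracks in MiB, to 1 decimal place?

Track A: 42 min = 2,520 s; 50,000 × 2,520 × 1 × 4 = 504,000,000 bytes.
Track B: 384,000 × 435 × 4 × 2 = 1,336,320,000 bytes.
Track C: 70 min = 4,200 s; 24,000 × 4,200 × 1 × 1 = 100,800,000 bytes.
Track D: 2 h 30 min 23 s = 9,023 s; 48,000 × 9,023 × 3 × 2 = 2,598,624,000 bytes.
Track E: exactly 67 minutes = 4,020 s; 40,000 × 4,020 × 1 × 6 = 964,800,000 bytes.
Total = 5,504,544,000 bytes = 5249.5 MiB.

5249.5 MiB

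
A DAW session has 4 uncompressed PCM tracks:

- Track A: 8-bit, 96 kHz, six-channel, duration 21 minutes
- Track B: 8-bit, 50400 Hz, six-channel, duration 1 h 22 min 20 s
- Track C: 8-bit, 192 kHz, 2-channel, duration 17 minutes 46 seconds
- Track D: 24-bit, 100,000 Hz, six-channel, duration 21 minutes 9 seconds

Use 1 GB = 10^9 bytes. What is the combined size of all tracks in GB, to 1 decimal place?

Track A: 21 minutes = 1,260 s; 96,000 × 1,260 × 1 × 6 = 725,760,000 bytes.
Track B: 1 h 22 min 20 s = 4,940 s; 50,400 × 4,940 × 1 × 6 = 1,493,856,000 bytes.
Track C: 17 minutes 46 seconds = 1,066 s; 192,000 × 1,066 × 1 × 2 = 409,344,000 bytes.
Track D: 21 minutes 9 seconds = 1,269 s; 100,000 × 1,269 × 3 × 6 = 2,284,200,000 bytes.
Total = 4,913,160,000 bytes = 4.9 GB.

4.9 GB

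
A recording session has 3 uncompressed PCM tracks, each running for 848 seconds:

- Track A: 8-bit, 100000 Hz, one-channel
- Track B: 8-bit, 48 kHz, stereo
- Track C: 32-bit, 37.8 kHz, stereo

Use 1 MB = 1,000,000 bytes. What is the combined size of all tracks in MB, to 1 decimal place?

422.6 MB

Track A: 100,000 × 848 × 1 × 1 = 84,800,000 bytes.
Track B: 48,000 × 848 × 1 × 2 = 81,408,000 bytes.
Track C: 37,800 × 848 × 4 × 2 = 256,435,200 bytes.
Total = 422,643,200 bytes = 422.6 MB.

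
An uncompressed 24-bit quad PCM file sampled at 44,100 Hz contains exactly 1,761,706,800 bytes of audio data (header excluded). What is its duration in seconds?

3,329 seconds

Byte rate = 44,100 × 3 × 4 = 529,200 bytes/s.
Duration = 1,761,706,800 / 529,200 = 3,329 s.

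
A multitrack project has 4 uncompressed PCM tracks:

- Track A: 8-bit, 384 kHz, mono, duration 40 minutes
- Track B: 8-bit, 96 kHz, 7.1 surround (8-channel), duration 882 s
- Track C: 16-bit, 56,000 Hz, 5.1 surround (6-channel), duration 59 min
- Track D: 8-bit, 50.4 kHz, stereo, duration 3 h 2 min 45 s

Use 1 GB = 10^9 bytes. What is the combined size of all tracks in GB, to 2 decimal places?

Track A: 40 minutes = 2,400 s; 384,000 × 2,400 × 1 × 1 = 921,600,000 bytes.
Track B: 96,000 × 882 × 1 × 8 = 677,376,000 bytes.
Track C: 59 min = 3,540 s; 56,000 × 3,540 × 2 × 6 = 2,378,880,000 bytes.
Track D: 3 h 2 min 45 s = 10,965 s; 50,400 × 10,965 × 1 × 2 = 1,105,272,000 bytes.
Total = 5,083,128,000 bytes = 5.08 GB.

5.08 GB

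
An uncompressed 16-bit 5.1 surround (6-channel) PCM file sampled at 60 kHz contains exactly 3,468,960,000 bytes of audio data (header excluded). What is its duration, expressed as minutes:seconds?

80:18

Byte rate = 60,000 × 2 × 6 = 720,000 bytes/s.
Duration = 3,468,960,000 / 720,000 = 4,818 s.
4,818 s = 80:18.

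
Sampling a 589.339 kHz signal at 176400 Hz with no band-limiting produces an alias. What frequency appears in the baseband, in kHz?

60.139 kHz

Nyquist = 176,400/2 = 88,200 Hz; 589,339 Hz exceeds it.
Alias = |589,339 − 3×176,400| = |589,339 − 529,200| = 60,139 Hz = 60.139 kHz.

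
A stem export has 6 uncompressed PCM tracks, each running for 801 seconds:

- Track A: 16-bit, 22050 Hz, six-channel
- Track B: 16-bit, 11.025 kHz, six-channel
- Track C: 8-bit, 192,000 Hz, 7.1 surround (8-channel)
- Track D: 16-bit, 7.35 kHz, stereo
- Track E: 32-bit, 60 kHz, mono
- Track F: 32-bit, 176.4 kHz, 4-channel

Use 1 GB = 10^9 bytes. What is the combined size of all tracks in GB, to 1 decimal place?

Track A: 22,050 × 801 × 2 × 6 = 211,944,600 bytes.
Track B: 11,025 × 801 × 2 × 6 = 105,972,300 bytes.
Track C: 192,000 × 801 × 1 × 8 = 1,230,336,000 bytes.
Track D: 7,350 × 801 × 2 × 2 = 23,549,400 bytes.
Track E: 60,000 × 801 × 4 × 1 = 192,240,000 bytes.
Track F: 176,400 × 801 × 4 × 4 = 2,260,742,400 bytes.
Total = 4,024,784,700 bytes = 4.0 GB.

4.0 GB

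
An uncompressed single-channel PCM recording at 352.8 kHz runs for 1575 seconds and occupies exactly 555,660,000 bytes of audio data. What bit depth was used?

8 bits

Bytes per sample = 555,660,000 / (352,800 × 1,575 × 1) = 555,660,000 / 555,660,000 = 1.
Bit depth = 1 × 8 = 8 bits.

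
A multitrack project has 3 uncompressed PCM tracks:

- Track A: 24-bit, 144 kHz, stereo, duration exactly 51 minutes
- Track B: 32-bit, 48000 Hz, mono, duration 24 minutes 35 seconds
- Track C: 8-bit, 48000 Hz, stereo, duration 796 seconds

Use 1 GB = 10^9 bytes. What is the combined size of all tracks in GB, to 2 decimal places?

Track A: exactly 51 minutes = 3,060 s; 144,000 × 3,060 × 3 × 2 = 2,643,840,000 bytes.
Track B: 24 minutes 35 seconds = 1,475 s; 48,000 × 1,475 × 4 × 1 = 283,200,000 bytes.
Track C: 48,000 × 796 × 1 × 2 = 76,416,000 bytes.
Total = 3,003,456,000 bytes = 3.00 GB.

3.00 GB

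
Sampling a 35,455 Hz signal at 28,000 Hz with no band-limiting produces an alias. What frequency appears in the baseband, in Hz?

Nyquist = 28,000/2 = 14,000 Hz; 35,455 Hz exceeds it.
Alias = |35,455 − 1×28,000| = |35,455 − 28,000| = 7,455 Hz.

7,455 Hz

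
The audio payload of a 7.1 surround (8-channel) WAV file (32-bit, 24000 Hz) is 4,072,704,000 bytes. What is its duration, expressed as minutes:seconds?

Byte rate = 24,000 × 4 × 8 = 768,000 bytes/s.
Duration = 4,072,704,000 / 768,000 = 5,303 s.
5,303 s = 88:23.

88:23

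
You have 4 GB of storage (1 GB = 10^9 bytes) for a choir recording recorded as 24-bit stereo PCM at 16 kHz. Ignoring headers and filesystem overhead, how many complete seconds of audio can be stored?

41,666 seconds

Uncompressed byte rate = 16,000 × 3 × 2 = 96,000 bytes/s.
Capacity = 4 × 1,000,000,000 = 4,000,000,000 bytes.
4,000,000,000 / 96,000 ≈ 41666.67 s → 41,666 seconds.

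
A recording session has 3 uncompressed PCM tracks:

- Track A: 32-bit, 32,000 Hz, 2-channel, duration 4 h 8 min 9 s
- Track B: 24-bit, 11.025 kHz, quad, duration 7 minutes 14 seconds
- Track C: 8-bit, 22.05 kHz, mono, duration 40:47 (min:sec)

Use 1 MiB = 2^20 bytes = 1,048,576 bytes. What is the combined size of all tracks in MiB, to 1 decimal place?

Track A: 4 h 8 min 9 s = 14,889 s; 32,000 × 14,889 × 4 × 2 = 3,811,584,000 bytes.
Track B: 7 minutes 14 seconds = 434 s; 11,025 × 434 × 3 × 4 = 57,418,200 bytes.
Track C: 40:47 (min:sec) = 2,447 s; 22,050 × 2,447 × 1 × 1 = 53,956,350 bytes.
Total = 3,922,958,550 bytes = 3741.2 MiB.

3741.2 MiB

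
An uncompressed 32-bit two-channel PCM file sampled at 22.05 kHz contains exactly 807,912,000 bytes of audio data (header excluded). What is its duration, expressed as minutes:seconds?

76:20

Byte rate = 22,050 × 4 × 2 = 176,400 bytes/s.
Duration = 807,912,000 / 176,400 = 4,580 s.
4,580 s = 76:20.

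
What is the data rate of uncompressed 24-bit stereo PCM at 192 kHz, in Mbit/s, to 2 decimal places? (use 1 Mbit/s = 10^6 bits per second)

9.22 Mbit/s

Bit rate = 192,000 × 24 × 2 = 9,216,000 bits/s.
= 9.22 Mbit/s.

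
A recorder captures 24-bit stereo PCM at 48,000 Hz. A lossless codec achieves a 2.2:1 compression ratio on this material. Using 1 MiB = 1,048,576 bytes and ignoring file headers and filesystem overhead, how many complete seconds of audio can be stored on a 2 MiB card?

16 seconds

Uncompressed byte rate = 48,000 × 3 × 2 = 288,000 bytes/s.
After 2.2:1 compression, effective rate ≈ 130909.09 bytes/s.
Capacity = 2 × 1,048,576 = 2,097,152 bytes.
2,097,152 / effective rate ≈ 16.02 s → 16 seconds.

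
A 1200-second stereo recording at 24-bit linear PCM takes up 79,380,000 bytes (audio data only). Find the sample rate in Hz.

Bytes = sample_rate × seconds × bytes_per_sample × channels.
sample_rate = 79,380,000 / (1,200 × 3 × 2) = 79,380,000 / 7,200 = 11,025 Hz.

11,025 Hz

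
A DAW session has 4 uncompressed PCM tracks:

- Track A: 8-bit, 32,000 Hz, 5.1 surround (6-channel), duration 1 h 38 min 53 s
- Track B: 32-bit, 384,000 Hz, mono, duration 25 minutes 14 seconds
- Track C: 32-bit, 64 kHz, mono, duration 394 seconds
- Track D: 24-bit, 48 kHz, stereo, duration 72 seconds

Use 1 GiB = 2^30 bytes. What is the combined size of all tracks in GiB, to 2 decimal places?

Track A: 1 h 38 min 53 s = 5,933 s; 32,000 × 5,933 × 1 × 6 = 1,139,136,000 bytes.
Track B: 25 minutes 14 seconds = 1,514 s; 384,000 × 1,514 × 4 × 1 = 2,325,504,000 bytes.
Track C: 64,000 × 394 × 4 × 1 = 100,864,000 bytes.
Track D: 48,000 × 72 × 3 × 2 = 20,736,000 bytes.
Total = 3,586,240,000 bytes = 3.34 GiB.

3.34 GiB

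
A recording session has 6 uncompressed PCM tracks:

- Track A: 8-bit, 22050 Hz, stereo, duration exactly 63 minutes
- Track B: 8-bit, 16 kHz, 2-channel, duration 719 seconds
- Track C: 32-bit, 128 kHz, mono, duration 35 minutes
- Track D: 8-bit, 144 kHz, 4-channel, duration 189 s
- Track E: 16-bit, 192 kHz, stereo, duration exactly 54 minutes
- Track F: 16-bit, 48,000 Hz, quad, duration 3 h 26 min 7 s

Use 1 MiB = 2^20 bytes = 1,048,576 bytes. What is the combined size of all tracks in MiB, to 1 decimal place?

8212.1 MiB

Track A: exactly 63 minutes = 3,780 s; 22,050 × 3,780 × 1 × 2 = 166,698,000 bytes.
Track B: 16,000 × 719 × 1 × 2 = 23,008,000 bytes.
Track C: 35 minutes = 2,100 s; 128,000 × 2,100 × 4 × 1 = 1,075,200,000 bytes.
Track D: 144,000 × 189 × 1 × 4 = 108,864,000 bytes.
Track E: exactly 54 minutes = 3,240 s; 192,000 × 3,240 × 2 × 2 = 2,488,320,000 bytes.
Track F: 3 h 26 min 7 s = 12,367 s; 48,000 × 12,367 × 2 × 4 = 4,748,928,000 bytes.
Total = 8,611,018,000 bytes = 8212.1 MiB.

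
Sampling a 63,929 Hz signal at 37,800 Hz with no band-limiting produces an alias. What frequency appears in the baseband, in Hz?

Nyquist = 37,800/2 = 18,900 Hz; 63,929 Hz exceeds it.
Alias = |63,929 − 2×37,800| = |63,929 − 75,600| = 11,671 Hz.

11,671 Hz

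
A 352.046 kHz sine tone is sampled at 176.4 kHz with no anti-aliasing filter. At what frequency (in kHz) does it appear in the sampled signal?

Nyquist = 176,400/2 = 88,200 Hz; 352,046 Hz exceeds it.
Alias = |352,046 − 2×176,400| = |352,046 − 352,800| = 754 Hz = 0.754 kHz.

0.754 kHz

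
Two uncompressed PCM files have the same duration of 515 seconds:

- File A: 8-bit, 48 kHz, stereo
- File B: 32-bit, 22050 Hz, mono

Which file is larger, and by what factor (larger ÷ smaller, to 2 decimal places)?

File A, by a factor of 1.09

File A: 48,000 × 1 × 2 = 96,000 bytes/s.
File B: 22,050 × 4 × 1 = 88,200 bytes/s.
File A is larger; ratio = 49,440,000 / 45,423,000 = 1.09.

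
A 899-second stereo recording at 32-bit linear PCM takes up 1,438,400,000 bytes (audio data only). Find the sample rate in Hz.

200,000 Hz

Bytes = sample_rate × seconds × bytes_per_sample × channels.
sample_rate = 1,438,400,000 / (899 × 4 × 2) = 1,438,400,000 / 7,192 = 200,000 Hz.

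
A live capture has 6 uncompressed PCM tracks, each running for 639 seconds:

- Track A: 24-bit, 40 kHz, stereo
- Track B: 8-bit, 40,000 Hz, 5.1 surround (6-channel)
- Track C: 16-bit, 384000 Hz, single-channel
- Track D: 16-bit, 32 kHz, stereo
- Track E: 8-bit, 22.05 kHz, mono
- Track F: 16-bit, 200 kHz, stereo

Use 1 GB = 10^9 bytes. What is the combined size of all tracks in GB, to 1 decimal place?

1.4 GB

Track A: 40,000 × 639 × 3 × 2 = 153,360,000 bytes.
Track B: 40,000 × 639 × 1 × 6 = 153,360,000 bytes.
Track C: 384,000 × 639 × 2 × 1 = 490,752,000 bytes.
Track D: 32,000 × 639 × 2 × 2 = 81,792,000 bytes.
Track E: 22,050 × 639 × 1 × 1 = 14,089,950 bytes.
Track F: 200,000 × 639 × 2 × 2 = 511,200,000 bytes.
Total = 1,404,553,950 bytes = 1.4 GB.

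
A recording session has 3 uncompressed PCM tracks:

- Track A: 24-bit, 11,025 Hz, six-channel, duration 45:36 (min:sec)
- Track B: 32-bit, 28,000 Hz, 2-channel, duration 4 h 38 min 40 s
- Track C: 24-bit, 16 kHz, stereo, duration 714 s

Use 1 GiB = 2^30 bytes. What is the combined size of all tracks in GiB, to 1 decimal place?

Track A: 45:36 (min:sec) = 2,736 s; 11,025 × 2,736 × 3 × 6 = 542,959,200 bytes.
Track B: 4 h 38 min 40 s = 16,720 s; 28,000 × 16,720 × 4 × 2 = 3,745,280,000 bytes.
Track C: 16,000 × 714 × 3 × 2 = 68,544,000 bytes.
Total = 4,356,783,200 bytes = 4.1 GiB.

4.1 GiB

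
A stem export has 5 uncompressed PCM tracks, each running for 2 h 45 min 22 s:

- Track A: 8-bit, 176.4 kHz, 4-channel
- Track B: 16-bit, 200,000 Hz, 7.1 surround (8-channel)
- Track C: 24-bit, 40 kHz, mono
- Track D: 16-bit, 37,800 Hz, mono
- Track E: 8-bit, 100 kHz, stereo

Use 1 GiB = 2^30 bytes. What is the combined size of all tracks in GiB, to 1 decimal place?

2 h 45 min 22 s = 9,922 s.
Track A: 176,400 × 9,922 × 1 × 4 = 7,000,963,200 bytes.
Track B: 200,000 × 9,922 × 2 × 8 = 31,750,400,000 bytes.
Track C: 40,000 × 9,922 × 3 × 1 = 1,190,640,000 bytes.
Track D: 37,800 × 9,922 × 2 × 1 = 750,103,200 bytes.
Track E: 100,000 × 9,922 × 1 × 2 = 1,984,400,000 bytes.
Total = 42,676,506,400 bytes = 39.7 GiB.

39.7 GiB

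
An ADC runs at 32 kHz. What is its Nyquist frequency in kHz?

16 kHz

Nyquist frequency = sample rate / 2 = 32,000 / 2 = 16 kHz.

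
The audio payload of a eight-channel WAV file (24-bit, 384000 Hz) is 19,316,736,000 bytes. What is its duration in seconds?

2,096 seconds

Byte rate = 384,000 × 3 × 8 = 9,216,000 bytes/s.
Duration = 19,316,736,000 / 9,216,000 = 2,096 s.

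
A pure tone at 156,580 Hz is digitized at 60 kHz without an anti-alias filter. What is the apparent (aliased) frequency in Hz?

23,420 Hz

Nyquist = 60,000/2 = 30,000 Hz; 156,580 Hz exceeds it.
Alias = |156,580 − 3×60,000| = |156,580 − 180,000| = 23,420 Hz.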